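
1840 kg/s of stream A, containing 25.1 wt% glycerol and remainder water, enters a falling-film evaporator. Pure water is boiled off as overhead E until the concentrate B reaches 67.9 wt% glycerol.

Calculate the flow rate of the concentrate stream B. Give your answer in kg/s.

680.2 kg/s

glycerol is conserved: 1840×0.251 = 461.84 kg/s all reports to the concentrate.
Concentrate = 461.84/(target fraction) = 680.18 kg/s.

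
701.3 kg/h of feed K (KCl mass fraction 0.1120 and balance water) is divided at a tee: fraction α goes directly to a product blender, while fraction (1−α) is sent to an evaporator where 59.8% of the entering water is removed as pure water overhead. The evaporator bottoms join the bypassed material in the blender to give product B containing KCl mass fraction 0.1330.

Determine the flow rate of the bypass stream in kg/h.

492.8 kg/h

All 701.3×0.112 = 78.546 kg/h of KCl reaches B, so B = 78.546/0.133 = 590.57 kg/h and vapour = 110.73 kg/h.
The evaporator receives (1−α)·701.3 of feed at 0.888 water and removes 0.598 of that water:
0.598×0.888×(1−α)×701.3 = 110.73
(1−α) = 110.73/372.41 = 0.2973;  α = 0.7027.
Bypass flow = 0.7027×701.3 = 492.78 kg/h.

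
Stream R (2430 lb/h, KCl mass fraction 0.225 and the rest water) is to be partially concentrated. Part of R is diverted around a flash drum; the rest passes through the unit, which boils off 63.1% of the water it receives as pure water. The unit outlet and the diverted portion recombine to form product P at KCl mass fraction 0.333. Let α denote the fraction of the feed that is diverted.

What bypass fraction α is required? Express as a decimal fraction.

0.337

All 2430×0.225 = 546.75 lb/h of KCl reaches P, so P = 546.75/0.333 = 1641.9 lb/h and vapour = 788.11 lb/h.
The evaporator receives (1−α)·2430 of feed at 0.775 water and removes 0.631 of that water:
0.631×0.775×(1−α)×2430 = 788.11
(1−α) = 788.11/1188.3 = 0.6632;  α = 0.3368.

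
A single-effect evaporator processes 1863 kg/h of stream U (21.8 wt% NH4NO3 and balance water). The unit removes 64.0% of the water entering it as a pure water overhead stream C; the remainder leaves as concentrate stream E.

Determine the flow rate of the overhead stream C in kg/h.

water entering = 1863×0.782 = 1456.9 kg/h; overhead removed = 0.640×1456.9 = 932.39 kg/h.

932.4 kg/h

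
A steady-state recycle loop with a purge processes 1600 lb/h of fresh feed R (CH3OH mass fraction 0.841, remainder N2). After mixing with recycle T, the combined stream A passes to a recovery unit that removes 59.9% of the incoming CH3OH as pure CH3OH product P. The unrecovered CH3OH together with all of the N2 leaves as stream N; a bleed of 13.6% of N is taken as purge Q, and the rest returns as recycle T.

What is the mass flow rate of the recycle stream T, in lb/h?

2330 lb/h

N2 enters only via R and leaves only via the purge: 1600×0.159 = 0.136×(N2 in N), and the recovery unit passes all N2, so N2 in A = N2 in N = 1870.6 lb/h.
CH3OH in A: m_A = 1600×0.841 + (1−0.136)·(1−0.599)·m_A, so m_A = 1345.6/0.6535 = 2059 lb/h.
N = (1−0.599)×2059 + 1870.6 = 2696.2 lb/h.
Recycle T = (1−0.136)×2696.2 = 2329.5 lb/h.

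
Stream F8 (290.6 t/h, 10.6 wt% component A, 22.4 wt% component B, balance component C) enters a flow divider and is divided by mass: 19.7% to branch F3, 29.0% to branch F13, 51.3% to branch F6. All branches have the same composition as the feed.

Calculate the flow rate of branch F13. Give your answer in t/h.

Branch F13 flow = 0.290×290.6 = 84.274 t/h.

84.27 t/h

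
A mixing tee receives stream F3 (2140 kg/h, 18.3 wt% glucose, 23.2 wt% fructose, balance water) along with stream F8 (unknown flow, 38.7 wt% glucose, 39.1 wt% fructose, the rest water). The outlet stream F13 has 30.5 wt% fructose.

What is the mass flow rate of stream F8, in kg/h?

1817 kg/h

Let F8 be the unknown flow. Total out = 2140 + F8.
fructose balance: 496.48 + 0.391·F8 = 0.305·(2140 + F8)
(0.391 − 0.305)·F8 = 0.305×2140 − 496.48 = 156.22
F8 = 156.22 / 0.086 = 1816.5 kg/h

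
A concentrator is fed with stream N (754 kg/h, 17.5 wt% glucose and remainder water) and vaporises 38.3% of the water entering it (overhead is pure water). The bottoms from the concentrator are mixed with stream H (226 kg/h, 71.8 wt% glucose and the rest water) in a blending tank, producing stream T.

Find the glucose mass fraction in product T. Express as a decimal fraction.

0.397

Vapour removed = 0.383×0.825×754 = 238.25 kg/h; concentrate = 515.75 kg/h.
glucose reaching the mixer = 131.95 (from concentrate) + 226×0.718 = 294.22 kg/h.
Product flow = 515.75 + 226 = 741.75 kg/h; glucose fraction = 0.397.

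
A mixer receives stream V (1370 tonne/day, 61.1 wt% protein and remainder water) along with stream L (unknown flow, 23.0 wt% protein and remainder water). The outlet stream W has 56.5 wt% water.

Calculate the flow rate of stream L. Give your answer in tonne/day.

Let L be the unknown flow. Total out = 1370 + L.
water balance: 532.93 + 0.770·L = 0.565·(1370 + L)
(0.770 − 0.565)·L = 0.565×1370 − 532.93 = 241.12
L = 241.12 / 0.205 = 1176.2 tonne/day

1176 tonne/day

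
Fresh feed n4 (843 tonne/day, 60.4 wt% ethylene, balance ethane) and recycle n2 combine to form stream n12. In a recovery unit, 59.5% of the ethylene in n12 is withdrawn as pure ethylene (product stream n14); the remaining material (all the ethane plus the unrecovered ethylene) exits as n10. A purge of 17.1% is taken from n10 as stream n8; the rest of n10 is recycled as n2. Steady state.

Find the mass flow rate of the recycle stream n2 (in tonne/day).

1876 tonne/day

ethane enters only via n4 and leaves only via the purge: 843×0.396 = 0.171×(ethane in n10), and the recovery unit passes all ethane, so ethane in n12 = ethane in n10 = 1952.2 tonne/day.
ethylene in n12: m_A = 843×0.604 + (1−0.171)·(1−0.595)·m_A, so m_A = 509.17/0.6643 = 766.53 tonne/day.
n10 = (1−0.595)×766.53 + 1952.2 = 2262.7 tonne/day.
Recycle n2 = (1−0.171)×2262.7 = 1875.7 tonne/day.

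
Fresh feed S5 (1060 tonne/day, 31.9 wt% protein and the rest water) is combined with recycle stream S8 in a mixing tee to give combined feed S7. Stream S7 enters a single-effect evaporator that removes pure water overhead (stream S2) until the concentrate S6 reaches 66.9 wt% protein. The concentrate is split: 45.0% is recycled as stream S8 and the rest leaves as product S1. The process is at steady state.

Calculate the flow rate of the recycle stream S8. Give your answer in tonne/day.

Overall protein balance (none leaves overhead): protein in fresh feed = protein in product, i.e. 1060×0.319 = (1−0.450)·S6·0.669.
S6 = 338.14/(0.669×0.550) = 918.98 tonne/day.
Recycle S8 = 0.450×918.98 = 413.54 tonne/day.

413.5 tonne/day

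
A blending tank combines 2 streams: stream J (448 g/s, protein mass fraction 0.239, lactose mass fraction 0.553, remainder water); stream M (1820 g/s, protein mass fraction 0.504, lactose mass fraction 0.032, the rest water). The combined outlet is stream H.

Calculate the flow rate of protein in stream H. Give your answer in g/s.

1024 g/s

protein out = protein in = 448×0.239 + 1820×0.504 = 1024.4 g/s.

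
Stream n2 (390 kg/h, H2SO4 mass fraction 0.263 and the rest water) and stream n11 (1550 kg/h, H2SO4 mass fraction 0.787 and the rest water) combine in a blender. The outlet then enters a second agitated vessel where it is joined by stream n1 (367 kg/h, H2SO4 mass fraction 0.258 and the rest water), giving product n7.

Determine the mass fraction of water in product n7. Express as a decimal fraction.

0.386

Overall, product flow = 2307 kg/h.
water in = 390×0.737 + 1550×0.213 + 367×0.742 = 889.89 kg/h.
water fraction in n7 = 0.386.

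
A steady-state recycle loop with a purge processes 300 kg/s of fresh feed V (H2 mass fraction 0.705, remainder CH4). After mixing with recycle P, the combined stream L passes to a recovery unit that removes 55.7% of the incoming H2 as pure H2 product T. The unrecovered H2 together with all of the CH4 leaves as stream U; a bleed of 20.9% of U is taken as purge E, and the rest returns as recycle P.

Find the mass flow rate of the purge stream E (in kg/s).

CH4 enters only via V and leaves only via the purge: 300×0.295 = 0.209×(CH4 in U), and the recovery unit passes all CH4, so CH4 in L = CH4 in U = 423.44 kg/s.
H2 in L: m_A = 300×0.705 + (1−0.209)·(1−0.557)·m_A, so m_A = 211.5/0.6496 = 325.59 kg/s.
U = (1−0.557)×325.59 + 423.44 = 567.68 kg/s.
Purge E = 0.209×567.68 = 118.65 kg/s.

118.6 kg/s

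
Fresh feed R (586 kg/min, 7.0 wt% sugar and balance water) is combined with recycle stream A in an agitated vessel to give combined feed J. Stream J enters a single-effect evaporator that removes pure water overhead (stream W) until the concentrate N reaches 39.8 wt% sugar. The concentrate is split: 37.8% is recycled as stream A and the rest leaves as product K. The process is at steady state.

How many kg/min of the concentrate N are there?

165.7 kg/min

Overall sugar balance (none leaves overhead): sugar in fresh feed = sugar in product, i.e. 586×0.070 = (1−0.378)·N·0.398.
N = 41.02/(0.398×0.622) = 165.7 kg/min.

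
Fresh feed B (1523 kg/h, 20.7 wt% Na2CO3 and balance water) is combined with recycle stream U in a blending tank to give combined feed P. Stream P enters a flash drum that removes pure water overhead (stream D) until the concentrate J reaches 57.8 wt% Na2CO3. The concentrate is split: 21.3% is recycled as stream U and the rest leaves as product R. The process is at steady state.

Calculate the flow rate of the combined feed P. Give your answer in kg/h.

1671 kg/h

Overall Na2CO3 balance (none leaves overhead): Na2CO3 in fresh feed = Na2CO3 in product, i.e. 1523×0.207 = (1−0.213)·J·0.578.
J = 315.26/(0.578×0.787) = 693.05 kg/h.
Recycle U = 0.213×693.05 = 147.62 kg/h.
Combined feed P = 1523 + 147.62 = 1670.6 kg/h.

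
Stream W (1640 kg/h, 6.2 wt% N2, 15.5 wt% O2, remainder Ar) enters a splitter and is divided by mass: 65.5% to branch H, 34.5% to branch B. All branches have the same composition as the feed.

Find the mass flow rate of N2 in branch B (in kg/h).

35.08 kg/h

Branch B total = 0.345×1640 = 565.8 kg/h.
N2 in B = 0.062×565.8 = 35.08 kg/h.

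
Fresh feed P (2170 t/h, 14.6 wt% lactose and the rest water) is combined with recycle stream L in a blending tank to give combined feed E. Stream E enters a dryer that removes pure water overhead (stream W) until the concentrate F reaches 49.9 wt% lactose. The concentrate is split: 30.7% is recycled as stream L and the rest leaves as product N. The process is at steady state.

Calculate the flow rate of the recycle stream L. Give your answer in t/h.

281.3 t/h

Overall lactose balance (none leaves overhead): lactose in fresh feed = lactose in product, i.e. 2170×0.146 = (1−0.307)·F·0.499.
F = 316.82/(0.499×0.693) = 916.18 t/h.
Recycle L = 0.307×916.18 = 281.27 t/h.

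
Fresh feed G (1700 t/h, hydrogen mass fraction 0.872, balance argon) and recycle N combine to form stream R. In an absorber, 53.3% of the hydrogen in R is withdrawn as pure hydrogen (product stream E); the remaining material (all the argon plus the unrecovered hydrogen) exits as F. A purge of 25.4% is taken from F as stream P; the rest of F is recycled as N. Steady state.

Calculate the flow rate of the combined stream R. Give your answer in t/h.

3132 t/h

argon enters only via G and leaves only via the purge: 1700×0.128 = 0.254×(argon in F), and the absorber passes all argon, so argon in R = argon in F = 856.69 t/h.
hydrogen in R: m_A = 1700×0.872 + (1−0.254)·(1−0.533)·m_A, so m_A = 1482.4/0.6516 = 2275 t/h.
R = 2275 + 856.69 = 3131.6 t/h.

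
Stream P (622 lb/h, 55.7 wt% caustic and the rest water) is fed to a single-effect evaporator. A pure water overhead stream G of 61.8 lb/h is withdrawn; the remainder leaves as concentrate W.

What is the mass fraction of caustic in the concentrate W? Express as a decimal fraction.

caustic is not removed: 622×0.557 = 346.45 lb/h of caustic enters W.
Concentrate = 622 − 61.8 = 560.2 lb/h.
Mass fraction = 346.45/560.2 = 0.618.

0.618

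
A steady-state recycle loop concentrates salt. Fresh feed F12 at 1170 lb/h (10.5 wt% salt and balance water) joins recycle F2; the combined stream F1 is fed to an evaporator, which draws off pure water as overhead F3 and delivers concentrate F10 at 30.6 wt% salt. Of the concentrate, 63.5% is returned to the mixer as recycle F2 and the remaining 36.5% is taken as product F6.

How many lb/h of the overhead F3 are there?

Overall salt balance (none leaves overhead): salt in fresh feed = salt in product, i.e. 1170×0.105 = (1−0.635)·F10·0.306.
F10 = 122.85/(0.306×0.365) = 1099.9 lb/h.
Recycle F2 = 0.635×1099.9 = 698.45 lb/h.
Combined feed F1 = 1170 + 698.45 = 1868.4 lb/h.
Overhead F3 = F1 − F10 = 1868.4 − 1099.9 = 768.53 lb/h.

768.5 lb/h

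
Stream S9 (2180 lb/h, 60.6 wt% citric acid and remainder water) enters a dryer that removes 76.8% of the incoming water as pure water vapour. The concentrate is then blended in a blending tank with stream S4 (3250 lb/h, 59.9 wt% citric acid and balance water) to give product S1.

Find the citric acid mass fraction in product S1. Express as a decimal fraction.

0.685

Vapour removed = 0.768×0.394×2180 = 659.65 lb/h; concentrate = 1520.3 lb/h.
citric acid reaching the mixer = 1321.1 (from concentrate) + 3250×0.599 = 3267.8 lb/h.
Product flow = 1520.3 + 3250 = 4770.3 lb/h; citric acid fraction = 0.685.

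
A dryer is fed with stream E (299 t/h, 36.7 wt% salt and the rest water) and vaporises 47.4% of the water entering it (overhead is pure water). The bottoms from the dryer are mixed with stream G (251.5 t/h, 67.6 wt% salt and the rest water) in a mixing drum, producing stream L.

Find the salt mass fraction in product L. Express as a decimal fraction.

0.6071

Vapour removed = 0.474×0.633×299 = 89.713 t/h; concentrate = 209.29 t/h.
salt reaching the mixer = 109.73 (from concentrate) + 251.5×0.676 = 279.75 t/h.
Product flow = 209.29 + 251.5 = 460.79 t/h; salt fraction = 0.6071.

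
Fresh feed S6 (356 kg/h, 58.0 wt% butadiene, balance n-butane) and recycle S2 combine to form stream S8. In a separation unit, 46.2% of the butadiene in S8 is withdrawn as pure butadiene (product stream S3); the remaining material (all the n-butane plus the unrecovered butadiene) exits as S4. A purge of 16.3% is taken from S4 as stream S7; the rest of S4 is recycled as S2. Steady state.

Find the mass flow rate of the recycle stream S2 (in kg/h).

n-butane enters only via S6 and leaves only via the purge: 356×0.420 = 0.163×(n-butane in S4), and the separation unit passes all n-butane, so n-butane in S8 = n-butane in S4 = 917.3 kg/h.
butadiene in S8: m_A = 356×0.580 + (1−0.163)·(1−0.462)·m_A, so m_A = 206.48/0.5497 = 375.63 kg/h.
S4 = (1−0.462)×375.63 + 917.3 = 1119.4 kg/h.
Recycle S2 = (1−0.163)×1119.4 = 936.93 kg/h.

936.9 kg/h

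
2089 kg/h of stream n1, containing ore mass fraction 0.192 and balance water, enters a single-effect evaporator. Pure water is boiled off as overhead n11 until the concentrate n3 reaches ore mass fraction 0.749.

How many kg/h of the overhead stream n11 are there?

1554 kg/h

ore is conserved: 2089×0.192 = 401.09 kg/h all reports to the concentrate.
Concentrate = 401.09/(target fraction) = 535.5 kg/h.
Overhead = 2089 − 535.5 = 1553.5 kg/h.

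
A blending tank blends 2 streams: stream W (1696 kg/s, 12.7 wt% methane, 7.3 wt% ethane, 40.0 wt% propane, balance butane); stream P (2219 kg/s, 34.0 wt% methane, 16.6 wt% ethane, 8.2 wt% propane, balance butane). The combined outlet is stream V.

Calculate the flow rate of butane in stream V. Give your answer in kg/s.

1593 kg/s

butane out = butane in = 1696×0.400 + 2219×0.412 = 1592.6 kg/s.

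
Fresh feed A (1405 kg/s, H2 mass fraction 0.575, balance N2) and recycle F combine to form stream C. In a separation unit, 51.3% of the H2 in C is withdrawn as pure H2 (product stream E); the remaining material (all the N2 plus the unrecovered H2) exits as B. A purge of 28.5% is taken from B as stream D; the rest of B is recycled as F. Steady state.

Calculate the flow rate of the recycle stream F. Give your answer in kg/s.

N2 enters only via A and leaves only via the purge: 1405×0.425 = 0.285×(N2 in B), and the separation unit passes all N2, so N2 in C = N2 in B = 2095.2 kg/s.
H2 in C: m_A = 1405×0.575 + (1−0.285)·(1−0.513)·m_A, so m_A = 807.87/0.6518 = 1239.5 kg/s.
B = (1−0.513)×1239.5 + 2095.2 = 2698.8 kg/s.
Recycle F = (1−0.285)×2698.8 = 1929.6 kg/s.

1930 kg/s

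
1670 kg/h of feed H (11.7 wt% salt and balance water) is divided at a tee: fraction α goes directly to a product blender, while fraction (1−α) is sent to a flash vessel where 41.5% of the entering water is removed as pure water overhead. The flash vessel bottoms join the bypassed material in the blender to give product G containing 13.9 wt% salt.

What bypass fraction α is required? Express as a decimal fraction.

All 1670×0.117 = 195.39 kg/h of salt reaches G, so G = 195.39/0.139 = 1405.7 kg/h and vapour = 264.32 kg/h.
The evaporator receives (1−α)·1670 of feed at 0.883 water and removes 0.415 of that water:
0.415×0.883×(1−α)×1670 = 264.32
(1−α) = 264.32/611.96 = 0.4319;  α = 0.5681.

0.568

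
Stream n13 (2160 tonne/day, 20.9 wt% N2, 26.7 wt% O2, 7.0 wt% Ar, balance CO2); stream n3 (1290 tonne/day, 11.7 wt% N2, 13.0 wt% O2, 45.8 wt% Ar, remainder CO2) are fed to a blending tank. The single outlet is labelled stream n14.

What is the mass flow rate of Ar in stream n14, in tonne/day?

Ar out = Ar in = 2160×0.070 + 1290×0.458 = 742.02 tonne/day.

742 tonne/day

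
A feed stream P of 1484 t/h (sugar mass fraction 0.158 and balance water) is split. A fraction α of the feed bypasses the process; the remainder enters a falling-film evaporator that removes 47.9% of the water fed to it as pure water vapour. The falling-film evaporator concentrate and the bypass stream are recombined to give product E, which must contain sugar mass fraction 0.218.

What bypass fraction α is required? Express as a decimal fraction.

All 1484×0.158 = 234.47 t/h of sugar reaches E, so E = 234.47/0.218 = 1075.6 t/h and vapour = 408.44 t/h.
The evaporator receives (1−α)·1484 of feed at 0.842 water and removes 0.479 of that water:
0.479×0.842×(1−α)×1484 = 408.44
(1−α) = 408.44/598.52 = 0.6824;  α = 0.3176.

0.318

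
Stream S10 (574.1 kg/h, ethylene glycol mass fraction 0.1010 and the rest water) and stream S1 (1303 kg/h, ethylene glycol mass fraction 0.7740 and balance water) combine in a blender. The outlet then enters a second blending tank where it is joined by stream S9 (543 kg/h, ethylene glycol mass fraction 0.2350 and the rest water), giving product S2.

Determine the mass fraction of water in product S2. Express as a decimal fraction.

0.5066

Overall, product flow = 2420.1 kg/h.
water in = 574.1×0.899 + 1303×0.226 + 543×0.765 = 1226 kg/h.
water fraction in S2 = 0.5066.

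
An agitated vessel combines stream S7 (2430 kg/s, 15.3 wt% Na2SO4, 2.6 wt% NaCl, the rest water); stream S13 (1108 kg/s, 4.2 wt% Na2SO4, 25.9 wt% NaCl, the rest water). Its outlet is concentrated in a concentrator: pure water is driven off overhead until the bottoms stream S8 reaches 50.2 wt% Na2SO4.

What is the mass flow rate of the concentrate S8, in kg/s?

Na2SO4 entering = 2430×0.153 + 1108×0.042 = 418.33 kg/s.
All Na2SO4 reports to S8, so S8 = 418.33/0.502 = 833.32 kg/s.

833.3 kg/s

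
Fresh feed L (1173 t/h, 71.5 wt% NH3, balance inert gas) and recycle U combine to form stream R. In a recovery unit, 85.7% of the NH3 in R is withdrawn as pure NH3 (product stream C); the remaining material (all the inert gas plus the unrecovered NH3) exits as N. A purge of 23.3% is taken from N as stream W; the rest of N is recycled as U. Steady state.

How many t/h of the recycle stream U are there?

1204 t/h

inert gas enters only via L and leaves only via the purge: 1173×0.285 = 0.233×(inert gas in N), and the recovery unit passes all inert gas, so inert gas in R = inert gas in N = 1434.8 t/h.
NH3 in R: m_A = 1173×0.715 + (1−0.233)·(1−0.857)·m_A, so m_A = 838.69/0.8903 = 942.02 t/h.
N = (1−0.857)×942.02 + 1434.8 = 1569.5 t/h.
Recycle U = (1−0.233)×1569.5 = 1203.8 t/h.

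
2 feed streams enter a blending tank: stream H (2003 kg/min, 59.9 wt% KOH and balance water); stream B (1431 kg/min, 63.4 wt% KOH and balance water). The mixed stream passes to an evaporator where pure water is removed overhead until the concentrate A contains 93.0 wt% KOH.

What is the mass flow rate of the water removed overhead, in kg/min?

1168 kg/min

KOH entering = 2003×0.599 + 1431×0.634 = 2107.1 kg/min.
All KOH reports to A, so A = 2107.1/0.930 = 2265.6 kg/min.
Total feed = 3434 kg/min; overhead = 3434 − 2265.6 = 1168.4 kg/min.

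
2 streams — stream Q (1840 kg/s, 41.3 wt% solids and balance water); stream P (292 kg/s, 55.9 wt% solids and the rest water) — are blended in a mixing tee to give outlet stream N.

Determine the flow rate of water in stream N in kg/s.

1209 kg/s

water out = water in = 1840×0.587 + 292×0.441 = 1208.9 kg/s.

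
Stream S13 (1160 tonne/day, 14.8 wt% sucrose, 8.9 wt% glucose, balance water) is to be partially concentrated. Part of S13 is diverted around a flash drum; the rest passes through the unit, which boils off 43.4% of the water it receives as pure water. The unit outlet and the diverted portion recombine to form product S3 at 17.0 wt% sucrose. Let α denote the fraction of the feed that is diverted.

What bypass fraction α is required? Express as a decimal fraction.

All 1160×0.148 = 171.68 tonne/day of sucrose reaches S3, so S3 = 171.68/0.170 = 1009.9 tonne/day and vapour = 150.12 tonne/day.
The evaporator receives (1−α)·1160 of feed at 0.763 water and removes 0.434 of that water:
0.434×0.763×(1−α)×1160 = 150.12
(1−α) = 150.12/384.12 = 0.3908;  α = 0.6092.

0.609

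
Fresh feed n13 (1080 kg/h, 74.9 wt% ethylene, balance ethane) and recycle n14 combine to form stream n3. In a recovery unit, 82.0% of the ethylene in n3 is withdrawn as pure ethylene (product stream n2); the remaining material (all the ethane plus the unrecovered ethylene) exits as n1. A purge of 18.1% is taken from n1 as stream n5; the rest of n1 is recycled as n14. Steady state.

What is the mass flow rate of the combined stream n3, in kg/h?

2446 kg/h

ethane enters only via n13 and leaves only via the purge: 1080×0.251 = 0.181×(ethane in n1), and the recovery unit passes all ethane, so ethane in n3 = ethane in n1 = 1497.7 kg/h.
ethylene in n3: m_A = 1080×0.749 + (1−0.181)·(1−0.820)·m_A, so m_A = 808.92/0.8526 = 948.79 kg/h.
n3 = 948.79 + 1497.7 = 2446.5 kg/h.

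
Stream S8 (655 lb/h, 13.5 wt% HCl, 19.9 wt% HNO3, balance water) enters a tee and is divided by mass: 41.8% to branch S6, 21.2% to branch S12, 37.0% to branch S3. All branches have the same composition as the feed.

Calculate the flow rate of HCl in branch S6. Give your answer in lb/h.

Branch S6 total = 0.418×655 = 273.79 lb/h.
HCl in S6 = 0.135×273.79 = 36.962 lb/h.

36.96 lb/h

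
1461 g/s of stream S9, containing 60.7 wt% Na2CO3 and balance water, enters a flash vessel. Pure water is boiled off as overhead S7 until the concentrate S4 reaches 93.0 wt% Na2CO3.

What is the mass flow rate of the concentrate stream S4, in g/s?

953.6 g/s

Na2CO3 is conserved: 1461×0.607 = 886.83 g/s all reports to the concentrate.
Concentrate = 886.83/(target fraction) = 953.58 g/s.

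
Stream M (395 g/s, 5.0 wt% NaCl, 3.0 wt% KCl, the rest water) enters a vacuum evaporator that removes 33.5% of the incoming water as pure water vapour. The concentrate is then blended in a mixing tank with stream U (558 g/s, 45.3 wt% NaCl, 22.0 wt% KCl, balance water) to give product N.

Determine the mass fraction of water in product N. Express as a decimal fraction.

Vapour removed = 0.335×0.920×395 = 121.74 g/s; concentrate = 273.26 g/s.
water reaching the mixer = 241.66 (from concentrate) + 558×0.327 = 424.13 g/s.
Product flow = 273.26 + 558 = 831.26 g/s; water fraction = 0.5102.

0.5102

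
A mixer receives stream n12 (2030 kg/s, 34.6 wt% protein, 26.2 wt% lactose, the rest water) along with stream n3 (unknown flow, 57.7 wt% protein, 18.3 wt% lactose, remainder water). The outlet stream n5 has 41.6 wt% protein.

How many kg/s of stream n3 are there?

Let n3 be the unknown flow. Total out = 2030 + n3.
protein balance: 702.38 + 0.577·n3 = 0.416·(2030 + n3)
(0.577 − 0.416)·n3 = 0.416×2030 − 702.38 = 142.1
n3 = 142.1 / 0.161 = 882.61 kg/s

882.6 kg/s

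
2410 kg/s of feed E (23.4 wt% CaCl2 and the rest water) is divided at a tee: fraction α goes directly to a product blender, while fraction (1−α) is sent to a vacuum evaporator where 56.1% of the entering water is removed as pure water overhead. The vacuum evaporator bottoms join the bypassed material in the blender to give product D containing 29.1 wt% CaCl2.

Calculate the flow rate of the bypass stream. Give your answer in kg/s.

1311 kg/s

All 2410×0.234 = 563.94 kg/s of CaCl2 reaches D, so D = 563.94/0.291 = 1937.9 kg/s and vapour = 472.06 kg/s.
The evaporator receives (1−α)·2410 of feed at 0.766 water and removes 0.561 of that water:
0.561×0.766×(1−α)×2410 = 472.06
(1−α) = 472.06/1035.6 = 0.4558;  α = 0.5442.
Bypass flow = 0.5442×2410 = 1311.5 kg/s.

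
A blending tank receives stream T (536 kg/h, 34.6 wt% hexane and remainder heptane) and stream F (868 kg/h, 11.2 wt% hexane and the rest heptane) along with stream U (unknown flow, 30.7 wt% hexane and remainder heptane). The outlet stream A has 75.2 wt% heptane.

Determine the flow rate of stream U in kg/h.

1111 kg/h

Let U be the unknown flow. Total out = 1404 + U.
heptane balance: 1121.3 + 0.693·U = 0.752·(1404 + U)
(0.693 − 0.752)·U = 0.752×1404 − 1121.3 = -65.52
U = -65.52 / -0.059 = 1110.5 kg/h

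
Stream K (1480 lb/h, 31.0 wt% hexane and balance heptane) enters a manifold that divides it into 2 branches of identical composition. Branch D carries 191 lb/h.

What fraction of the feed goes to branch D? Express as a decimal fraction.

Fraction to D = 191/1480 = 0.1291.

0.129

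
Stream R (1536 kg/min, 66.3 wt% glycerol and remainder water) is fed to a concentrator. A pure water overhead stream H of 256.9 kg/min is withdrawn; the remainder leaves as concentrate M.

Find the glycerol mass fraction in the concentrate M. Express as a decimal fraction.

0.796

glycerol is not removed: 1536×0.663 = 1018.4 kg/min of glycerol enters M.
Concentrate = 1536 − 256.9 = 1279.1 kg/min.
Mass fraction = 1018.4/1279.1 = 0.796.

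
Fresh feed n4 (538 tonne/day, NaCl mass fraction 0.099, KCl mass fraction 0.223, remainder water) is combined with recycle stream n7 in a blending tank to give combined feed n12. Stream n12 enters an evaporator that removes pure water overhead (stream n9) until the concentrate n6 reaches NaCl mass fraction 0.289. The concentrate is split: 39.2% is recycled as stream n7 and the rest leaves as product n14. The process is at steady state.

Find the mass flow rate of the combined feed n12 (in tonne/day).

656.8 tonne/day

Overall NaCl balance (none leaves overhead): NaCl in fresh feed = NaCl in product, i.e. 538×0.099 = (1−0.392)·n6·0.289.
n6 = 53.262/(0.289×0.608) = 303.12 tonne/day.
Recycle n7 = 0.392×303.12 = 118.82 tonne/day.
Combined feed n12 = 538 + 118.82 = 656.82 tonne/day.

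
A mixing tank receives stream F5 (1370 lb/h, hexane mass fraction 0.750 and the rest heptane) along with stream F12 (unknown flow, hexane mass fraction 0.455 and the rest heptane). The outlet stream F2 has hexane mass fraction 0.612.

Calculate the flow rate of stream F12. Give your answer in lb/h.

Let F12 be the unknown flow. Total out = 1370 + F12.
hexane balance: 1027.5 + 0.455·F12 = 0.612·(1370 + F12)
(0.455 − 0.612)·F12 = 0.612×1370 − 1027.5 = -189.06
F12 = -189.06 / -0.157 = 1204.2 lb/h

1204 lb/h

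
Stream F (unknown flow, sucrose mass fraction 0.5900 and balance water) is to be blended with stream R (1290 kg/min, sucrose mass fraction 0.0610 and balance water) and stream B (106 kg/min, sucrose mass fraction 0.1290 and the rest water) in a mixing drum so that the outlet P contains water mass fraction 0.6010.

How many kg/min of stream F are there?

Let F be the unknown flow. Total out = 1396 + F.
water balance: 1303.6 + 0.410·F = 0.601·(1396 + F)
(0.410 − 0.601)·F = 0.601×1396 − 1303.6 = -464.64
F = -464.64 / -0.191 = 2432.7 kg/min

2433 kg/min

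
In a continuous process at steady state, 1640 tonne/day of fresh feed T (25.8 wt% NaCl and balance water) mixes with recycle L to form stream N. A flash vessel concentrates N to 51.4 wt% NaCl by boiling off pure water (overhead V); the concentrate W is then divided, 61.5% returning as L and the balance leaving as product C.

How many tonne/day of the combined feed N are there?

Overall NaCl balance (none leaves overhead): NaCl in fresh feed = NaCl in product, i.e. 1640×0.258 = (1−0.615)·W·0.514.
W = 423.12/(0.514×0.385) = 2138.2 tonne/day.
Recycle L = 0.615×2138.2 = 1315 tonne/day.
Combined feed N = 1640 + 1315 = 2955 tonne/day.

2955 tonne/day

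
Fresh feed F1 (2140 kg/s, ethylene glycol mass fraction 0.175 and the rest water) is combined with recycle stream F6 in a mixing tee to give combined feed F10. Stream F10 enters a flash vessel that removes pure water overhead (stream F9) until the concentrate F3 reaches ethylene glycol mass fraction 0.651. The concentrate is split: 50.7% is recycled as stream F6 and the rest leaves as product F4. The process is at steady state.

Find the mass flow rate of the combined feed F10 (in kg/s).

Overall ethylene glycol balance (none leaves overhead): ethylene glycol in fresh feed = ethylene glycol in product, i.e. 2140×0.175 = (1−0.507)·F3·0.651.
F3 = 374.5/(0.651×0.493) = 1166.9 kg/s.
Recycle F6 = 0.507×1166.9 = 591.61 kg/s.
Combined feed F10 = 2140 + 591.61 = 2731.6 kg/s.

2732 kg/s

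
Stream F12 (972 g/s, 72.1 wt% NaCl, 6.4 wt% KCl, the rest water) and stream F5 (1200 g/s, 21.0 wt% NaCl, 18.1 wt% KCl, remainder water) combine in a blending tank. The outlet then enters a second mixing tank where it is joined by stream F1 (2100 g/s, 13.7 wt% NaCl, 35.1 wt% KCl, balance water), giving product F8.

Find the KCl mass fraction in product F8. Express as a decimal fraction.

Overall, product flow = 4272 g/s.
KCl in = 972×0.064 + 1200×0.181 + 2100×0.351 = 1016.5 g/s.
KCl fraction in F8 = 0.238.

0.238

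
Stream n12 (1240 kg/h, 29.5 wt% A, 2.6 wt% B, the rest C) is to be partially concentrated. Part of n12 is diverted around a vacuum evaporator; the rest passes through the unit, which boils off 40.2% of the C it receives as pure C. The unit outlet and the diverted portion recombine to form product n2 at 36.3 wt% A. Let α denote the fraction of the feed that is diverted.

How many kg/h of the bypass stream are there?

All 1240×0.295 = 365.8 kg/h of A reaches n2, so n2 = 365.8/0.363 = 1007.7 kg/h and vapour = 232.29 kg/h.
The evaporator receives (1−α)·1240 of feed at 0.679 C and removes 0.402 of that C:
0.402×0.679×(1−α)×1240 = 232.29
(1−α) = 232.29/338.47 = 0.6863;  α = 0.3137.
Bypass flow = 0.3137×1240 = 389 kg/h.

389 kg/h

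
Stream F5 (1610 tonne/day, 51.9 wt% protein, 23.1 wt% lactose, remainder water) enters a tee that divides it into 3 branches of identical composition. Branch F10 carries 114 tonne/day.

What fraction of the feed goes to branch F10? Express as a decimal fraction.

0.071

Fraction to F10 = 114/1610 = 0.0708.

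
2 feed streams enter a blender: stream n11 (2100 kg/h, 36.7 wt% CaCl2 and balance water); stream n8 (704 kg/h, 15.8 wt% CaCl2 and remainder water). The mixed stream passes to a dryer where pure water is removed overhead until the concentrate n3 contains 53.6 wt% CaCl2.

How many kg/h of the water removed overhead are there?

1159 kg/h

CaCl2 entering = 2100×0.367 + 704×0.158 = 881.93 kg/h.
All CaCl2 reports to n3, so n3 = 881.93/0.536 = 1645.4 kg/h.
Total feed = 2804 kg/h; overhead = 2804 − 1645.4 = 1158.6 kg/h.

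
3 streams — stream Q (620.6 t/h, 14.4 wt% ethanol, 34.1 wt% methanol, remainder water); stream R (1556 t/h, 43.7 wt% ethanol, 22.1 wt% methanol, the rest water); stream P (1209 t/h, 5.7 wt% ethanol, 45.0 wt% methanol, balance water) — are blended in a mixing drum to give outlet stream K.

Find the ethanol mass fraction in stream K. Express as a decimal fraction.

Total flow out = 620.6 + 1556 + 1209 = 3385.6 t/h.
ethanol in = 620.6×0.144 + 1556×0.437 + 1209×0.057 = 838.25 t/h.
ethanol mass fraction in K = 838.25/3385.6 = 0.2476.

0.2476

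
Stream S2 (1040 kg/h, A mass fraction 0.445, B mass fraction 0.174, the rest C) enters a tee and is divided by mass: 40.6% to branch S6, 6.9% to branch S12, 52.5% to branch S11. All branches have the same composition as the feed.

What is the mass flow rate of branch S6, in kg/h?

Branch S6 flow = 0.406×1040 = 422.24 kg/h.

422.2 kg/h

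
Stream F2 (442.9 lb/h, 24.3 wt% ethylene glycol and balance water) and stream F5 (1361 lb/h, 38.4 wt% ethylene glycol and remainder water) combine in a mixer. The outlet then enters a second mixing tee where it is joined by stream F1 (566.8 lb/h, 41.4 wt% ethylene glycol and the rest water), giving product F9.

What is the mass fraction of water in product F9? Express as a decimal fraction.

0.635

Overall, product flow = 2370.7 lb/h.
water in = 442.9×0.757 + 1361×0.616 + 566.8×0.586 = 1505.8 lb/h.
water fraction in F9 = 0.635.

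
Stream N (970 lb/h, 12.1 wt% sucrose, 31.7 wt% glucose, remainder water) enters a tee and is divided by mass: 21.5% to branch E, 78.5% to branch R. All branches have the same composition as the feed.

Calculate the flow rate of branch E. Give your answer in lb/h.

Branch E flow = 0.215×970 = 208.55 lb/h.

208.5 lb/h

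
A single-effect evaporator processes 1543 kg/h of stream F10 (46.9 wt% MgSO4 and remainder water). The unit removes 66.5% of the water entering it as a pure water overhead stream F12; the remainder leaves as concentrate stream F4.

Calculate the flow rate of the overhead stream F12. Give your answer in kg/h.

544.9 kg/h

water entering = 1543×0.531 = 819.33 kg/h; overhead removed = 0.665×819.33 = 544.86 kg/h.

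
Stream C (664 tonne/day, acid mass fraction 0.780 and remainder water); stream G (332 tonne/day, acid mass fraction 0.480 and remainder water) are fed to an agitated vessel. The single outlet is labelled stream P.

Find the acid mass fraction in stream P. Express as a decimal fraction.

Total flow out = 664 + 332 = 996 tonne/day.
acid in = 664×0.780 + 332×0.480 = 677.28 tonne/day.
acid mass fraction in P = 677.28/996 = 0.680.

0.680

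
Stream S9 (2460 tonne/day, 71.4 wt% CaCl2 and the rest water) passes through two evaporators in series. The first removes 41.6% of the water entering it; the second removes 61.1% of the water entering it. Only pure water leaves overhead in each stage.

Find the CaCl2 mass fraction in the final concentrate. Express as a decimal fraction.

0.917

water in feed = 2460×0.286 = 703.56 tonne/day.
After stage 1: water left = (1−0.416)×703.56 = 410.88; stream total = 2167.3 tonne/day.
After stage 2: water left = (1−0.611)×410.88 = 159.83; final concentrate = 1916.3 tonne/day.
CaCl2 fraction = 1756.4/1916.3 = 0.917.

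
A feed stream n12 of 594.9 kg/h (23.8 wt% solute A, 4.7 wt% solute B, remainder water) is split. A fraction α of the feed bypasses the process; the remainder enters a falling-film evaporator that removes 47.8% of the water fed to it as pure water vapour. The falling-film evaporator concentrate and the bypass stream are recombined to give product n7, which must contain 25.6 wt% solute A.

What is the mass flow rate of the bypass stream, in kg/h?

All 594.9×0.238 = 141.59 kg/h of solute A reaches n7, so n7 = 141.59/0.256 = 553.07 kg/h and vapour = 41.829 kg/h.
The evaporator receives (1−α)·594.9 of feed at 0.715 water and removes 0.478 of that water:
0.478×0.715×(1−α)×594.9 = 41.829
(1−α) = 41.829/203.32 = 0.2057;  α = 0.7943.
Bypass flow = 0.7943×594.9 = 472.51 kg/h.

472.5 kg/h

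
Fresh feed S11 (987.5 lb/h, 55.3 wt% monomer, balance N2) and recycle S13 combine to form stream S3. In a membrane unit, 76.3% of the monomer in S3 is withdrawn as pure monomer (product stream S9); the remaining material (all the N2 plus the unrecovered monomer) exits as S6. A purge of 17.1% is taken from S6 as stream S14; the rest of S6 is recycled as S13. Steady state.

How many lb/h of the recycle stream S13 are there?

2273 lb/h

N2 enters only via S11 and leaves only via the purge: 987.5×0.447 = 0.171×(N2 in S6), and the membrane unit passes all N2, so N2 in S3 = N2 in S6 = 2581.4 lb/h.
monomer in S3: m_A = 987.5×0.553 + (1−0.171)·(1−0.763)·m_A, so m_A = 546.09/0.8035 = 679.61 lb/h.
S6 = (1−0.763)×679.61 + 2581.4 = 2742.4 lb/h.
Recycle S13 = (1−0.171)×2742.4 = 2273.5 lb/h.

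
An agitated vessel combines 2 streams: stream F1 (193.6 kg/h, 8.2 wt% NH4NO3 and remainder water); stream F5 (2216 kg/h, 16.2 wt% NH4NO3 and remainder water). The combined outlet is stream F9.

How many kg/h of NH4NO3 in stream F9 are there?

374.9 kg/h

NH4NO3 out = NH4NO3 in = 193.6×0.082 + 2216×0.162 = 374.87 kg/h.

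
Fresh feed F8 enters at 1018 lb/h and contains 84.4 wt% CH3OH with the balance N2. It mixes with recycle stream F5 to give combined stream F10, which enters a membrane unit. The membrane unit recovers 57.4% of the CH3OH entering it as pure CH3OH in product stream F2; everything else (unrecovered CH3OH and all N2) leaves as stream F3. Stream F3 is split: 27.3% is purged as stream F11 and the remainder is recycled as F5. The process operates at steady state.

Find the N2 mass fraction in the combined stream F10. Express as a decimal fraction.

0.319

N2 enters only via F8 and leaves only via the purge: 1018×0.156 = 0.273×(N2 in F3), and the membrane unit passes all N2, so N2 in F10 = N2 in F3 = 581.71 lb/h.
CH3OH in F10: m_A = 1018×0.844 + (1−0.273)·(1−0.574)·m_A, so m_A = 859.19/0.6903 = 1244.7 lb/h.
F10 = 1244.7 + 581.71 = 1826.4 lb/h.
N2 fraction in F10 = 581.71/1826.4 = 0.319.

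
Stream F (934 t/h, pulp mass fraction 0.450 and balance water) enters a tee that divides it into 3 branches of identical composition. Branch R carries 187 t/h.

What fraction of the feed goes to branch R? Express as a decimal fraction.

Fraction to R = 187/934 = 0.2002.

0.200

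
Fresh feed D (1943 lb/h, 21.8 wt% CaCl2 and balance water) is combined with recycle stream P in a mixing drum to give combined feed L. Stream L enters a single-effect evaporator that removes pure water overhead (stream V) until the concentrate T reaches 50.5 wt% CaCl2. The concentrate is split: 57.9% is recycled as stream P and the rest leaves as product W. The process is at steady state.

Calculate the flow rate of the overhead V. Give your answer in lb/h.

Overall CaCl2 balance (none leaves overhead): CaCl2 in fresh feed = CaCl2 in product, i.e. 1943×0.218 = (1−0.579)·T·0.505.
T = 423.57/(0.505×0.421) = 1992.3 lb/h.
Recycle P = 0.579×1992.3 = 1153.5 lb/h.
Combined feed L = 1943 + 1153.5 = 3096.5 lb/h.
Overhead V = L − T = 3096.5 − 1992.3 = 1104.2 lb/h.

1104 lb/h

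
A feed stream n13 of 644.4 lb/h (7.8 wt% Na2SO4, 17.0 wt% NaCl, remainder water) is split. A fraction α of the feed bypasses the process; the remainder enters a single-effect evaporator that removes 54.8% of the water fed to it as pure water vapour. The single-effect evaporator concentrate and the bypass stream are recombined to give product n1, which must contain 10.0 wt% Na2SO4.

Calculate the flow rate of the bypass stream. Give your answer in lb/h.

All 644.4×0.078 = 50.263 lb/h of Na2SO4 reaches n1, so n1 = 50.263/0.100 = 502.63 lb/h and vapour = 141.77 lb/h.
The evaporator receives (1−α)·644.4 of feed at 0.752 water and removes 0.548 of that water:
0.548×0.752×(1−α)×644.4 = 141.77
(1−α) = 141.77/265.55 = 0.5339;  α = 0.4661.
Bypass flow = 0.4661×644.4 = 300.38 lb/h.

300.4 lb/h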